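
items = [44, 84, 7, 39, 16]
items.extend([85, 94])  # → [44, 84, 7, 39, 16, 85, 94]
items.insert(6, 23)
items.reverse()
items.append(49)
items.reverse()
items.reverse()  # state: [94, 23, 85, 16, 39, 7, 84, 44, 49]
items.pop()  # 49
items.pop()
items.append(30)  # [94, 23, 85, 16, 39, 7, 84, 30]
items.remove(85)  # [94, 23, 16, 39, 7, 84, 30]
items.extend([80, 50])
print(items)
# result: [94, 23, 16, 39, 7, 84, 30, 80, 50]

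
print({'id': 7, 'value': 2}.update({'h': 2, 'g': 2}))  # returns None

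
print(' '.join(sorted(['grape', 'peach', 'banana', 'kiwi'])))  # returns banana grape kiwi peach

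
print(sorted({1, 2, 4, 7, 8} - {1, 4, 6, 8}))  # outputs [2, 7]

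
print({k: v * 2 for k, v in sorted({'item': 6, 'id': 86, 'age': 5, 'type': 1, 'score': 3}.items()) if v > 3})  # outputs {'age': 10, 'id': 172, 'item': 12}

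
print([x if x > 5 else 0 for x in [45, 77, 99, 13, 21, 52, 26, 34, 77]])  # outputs [45, 77, 99, 13, 21, 52, 26, 34, 77]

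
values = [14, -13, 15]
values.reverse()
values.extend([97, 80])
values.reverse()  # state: [80, 97, 14, -13, 15]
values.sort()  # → [-13, 14, 15, 80, 97]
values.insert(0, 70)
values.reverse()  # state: [97, 80, 15, 14, -13, 70]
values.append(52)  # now [97, 80, 15, 14, -13, 70, 52]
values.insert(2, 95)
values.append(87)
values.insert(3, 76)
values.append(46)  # [97, 80, 95, 76, 15, 14, -13, 70, 52, 87, 46]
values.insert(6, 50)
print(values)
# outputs [97, 80, 95, 76, 15, 14, 50, -13, 70, 52, 87, 46]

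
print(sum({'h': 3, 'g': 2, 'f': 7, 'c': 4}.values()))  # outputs 16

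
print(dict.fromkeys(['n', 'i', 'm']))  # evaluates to {'n': None, 'i': None, 'm': None}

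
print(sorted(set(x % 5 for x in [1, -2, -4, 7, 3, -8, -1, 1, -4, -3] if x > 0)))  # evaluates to [1, 2, 3]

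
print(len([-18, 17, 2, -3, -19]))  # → 5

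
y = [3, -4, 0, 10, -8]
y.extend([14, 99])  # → [3, -4, 0, 10, -8, 14, 99]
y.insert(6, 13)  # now [3, -4, 0, 10, -8, 14, 13, 99]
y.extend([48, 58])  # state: [3, -4, 0, 10, -8, 14, 13, 99, 48, 58]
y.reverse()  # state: [58, 48, 99, 13, 14, -8, 10, 0, -4, 3]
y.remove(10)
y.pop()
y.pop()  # -4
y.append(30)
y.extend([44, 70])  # [58, 48, 99, 13, 14, -8, 0, 30, 44, 70]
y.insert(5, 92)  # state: [58, 48, 99, 13, 14, 92, -8, 0, 30, 44, 70]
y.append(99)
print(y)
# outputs [58, 48, 99, 13, 14, 92, -8, 0, 30, 44, 70, 99]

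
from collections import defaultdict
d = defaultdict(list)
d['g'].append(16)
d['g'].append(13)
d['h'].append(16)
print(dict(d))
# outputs {'g': [16, 13], 'h': [16]}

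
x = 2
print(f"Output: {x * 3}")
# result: Output: 6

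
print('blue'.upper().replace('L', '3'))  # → B3UE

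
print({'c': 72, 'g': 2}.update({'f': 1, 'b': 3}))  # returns None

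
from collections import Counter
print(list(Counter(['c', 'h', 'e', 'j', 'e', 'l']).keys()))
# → ['c', 'h', 'e', 'j', 'l']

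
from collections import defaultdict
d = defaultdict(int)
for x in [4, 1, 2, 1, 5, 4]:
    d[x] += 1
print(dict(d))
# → {4: 2, 1: 2, 2: 1, 5: 1}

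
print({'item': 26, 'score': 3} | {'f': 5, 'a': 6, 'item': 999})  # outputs {'item': 999, 'score': 3, 'f': 5, 'a': 6}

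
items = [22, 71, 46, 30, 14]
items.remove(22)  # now [71, 46, 30, 14]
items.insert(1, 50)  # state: [71, 50, 46, 30, 14]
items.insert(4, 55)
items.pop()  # 14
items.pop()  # 55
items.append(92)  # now [71, 50, 46, 30, 92]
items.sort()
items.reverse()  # [92, 71, 50, 46, 30]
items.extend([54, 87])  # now [92, 71, 50, 46, 30, 54, 87]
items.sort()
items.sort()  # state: [30, 46, 50, 54, 71, 87, 92]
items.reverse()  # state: [92, 87, 71, 54, 50, 46, 30]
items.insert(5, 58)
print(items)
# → [92, 87, 71, 54, 50, 58, 46, 30]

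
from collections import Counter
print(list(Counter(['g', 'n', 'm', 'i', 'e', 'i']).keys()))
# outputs ['g', 'n', 'm', 'i', 'e']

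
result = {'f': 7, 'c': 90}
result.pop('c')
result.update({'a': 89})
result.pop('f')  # 7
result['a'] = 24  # {'a': 24}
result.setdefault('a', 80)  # 24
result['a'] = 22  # {'a': 22}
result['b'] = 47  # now {'a': 22, 'b': 47}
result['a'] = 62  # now {'a': 62, 'b': 47}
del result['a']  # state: {'b': 47}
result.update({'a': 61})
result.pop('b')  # 47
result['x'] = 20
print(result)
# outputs {'a': 61, 'x': 20}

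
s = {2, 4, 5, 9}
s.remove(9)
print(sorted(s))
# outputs [2, 4, 5]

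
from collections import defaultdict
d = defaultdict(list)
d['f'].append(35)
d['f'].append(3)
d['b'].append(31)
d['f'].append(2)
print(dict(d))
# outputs {'f': [35, 3, 2], 'b': [31]}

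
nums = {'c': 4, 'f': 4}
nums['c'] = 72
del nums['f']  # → {'c': 72}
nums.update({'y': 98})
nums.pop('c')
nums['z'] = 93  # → {'y': 98, 'z': 93}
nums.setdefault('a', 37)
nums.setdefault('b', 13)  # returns 13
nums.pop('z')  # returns 93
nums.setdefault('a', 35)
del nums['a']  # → {'y': 98, 'b': 13}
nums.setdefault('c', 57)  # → 57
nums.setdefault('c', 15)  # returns 57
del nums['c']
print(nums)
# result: {'y': 98, 'b': 13}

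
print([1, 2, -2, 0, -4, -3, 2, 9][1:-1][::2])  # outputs [2, 0, -3]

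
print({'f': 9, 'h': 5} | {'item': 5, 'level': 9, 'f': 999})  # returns {'f': 999, 'h': 5, 'item': 5, 'level': 9}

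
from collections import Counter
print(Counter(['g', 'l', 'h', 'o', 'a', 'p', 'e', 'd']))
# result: Counter({'g': 1, 'l': 1, 'h': 1, 'o': 1, 'a': 1, 'p': 1, 'e': 1, 'd': 1})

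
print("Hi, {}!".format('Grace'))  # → Hi, Grace!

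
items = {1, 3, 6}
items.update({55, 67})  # {1, 3, 6, 55, 67}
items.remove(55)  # {1, 3, 6, 67}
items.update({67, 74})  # {1, 3, 6, 67, 74}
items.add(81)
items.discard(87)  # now {1, 3, 6, 67, 74, 81}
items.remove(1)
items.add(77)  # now {3, 6, 67, 74, 77, 81}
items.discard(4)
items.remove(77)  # {3, 6, 67, 74, 81}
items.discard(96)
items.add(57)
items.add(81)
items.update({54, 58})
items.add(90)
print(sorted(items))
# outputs [3, 6, 54, 57, 58, 67, 74, 81, 90]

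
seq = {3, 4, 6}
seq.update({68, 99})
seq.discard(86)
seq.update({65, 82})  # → {3, 4, 6, 65, 68, 82, 99}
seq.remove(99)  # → {3, 4, 6, 65, 68, 82}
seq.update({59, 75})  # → {3, 4, 6, 59, 65, 68, 75, 82}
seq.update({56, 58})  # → {3, 4, 6, 56, 58, 59, 65, 68, 75, 82}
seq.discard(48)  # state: {3, 4, 6, 56, 58, 59, 65, 68, 75, 82}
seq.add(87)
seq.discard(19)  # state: {3, 4, 6, 56, 58, 59, 65, 68, 75, 82, 87}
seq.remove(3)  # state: {4, 6, 56, 58, 59, 65, 68, 75, 82, 87}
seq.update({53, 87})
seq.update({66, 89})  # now {4, 6, 53, 56, 58, 59, 65, 66, 68, 75, 82, 87, 89}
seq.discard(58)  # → {4, 6, 53, 56, 59, 65, 66, 68, 75, 82, 87, 89}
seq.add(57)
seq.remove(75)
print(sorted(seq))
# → [4, 6, 53, 56, 57, 59, 65, 66, 68, 82, 87, 89]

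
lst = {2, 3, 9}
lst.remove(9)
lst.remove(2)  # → {3}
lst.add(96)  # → {3, 96}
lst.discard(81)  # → {3, 96}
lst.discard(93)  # {3, 96}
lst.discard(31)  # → {3, 96}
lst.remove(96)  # {3}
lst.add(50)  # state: {3, 50}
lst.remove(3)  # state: {50}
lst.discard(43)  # {50}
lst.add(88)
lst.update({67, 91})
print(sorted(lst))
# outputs [50, 67, 88, 91]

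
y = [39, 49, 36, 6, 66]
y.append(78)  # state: [39, 49, 36, 6, 66, 78]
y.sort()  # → [6, 36, 39, 49, 66, 78]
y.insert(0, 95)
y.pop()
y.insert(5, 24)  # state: [95, 6, 36, 39, 49, 24, 66]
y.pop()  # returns 66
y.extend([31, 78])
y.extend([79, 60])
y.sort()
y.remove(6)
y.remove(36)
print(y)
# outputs [24, 31, 39, 49, 60, 78, 79, 95]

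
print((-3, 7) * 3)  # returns (-3, 7, -3, 7, -3, 7)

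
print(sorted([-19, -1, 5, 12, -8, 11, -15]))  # [-19, -15, -8, -1, 5, 11, 12]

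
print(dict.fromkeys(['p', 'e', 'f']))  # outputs {'p': None, 'e': None, 'f': None}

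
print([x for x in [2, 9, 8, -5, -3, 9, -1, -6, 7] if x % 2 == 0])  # [2, 8, -6]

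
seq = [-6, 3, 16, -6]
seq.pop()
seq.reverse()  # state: [16, 3, -6]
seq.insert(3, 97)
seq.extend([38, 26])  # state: [16, 3, -6, 97, 38, 26]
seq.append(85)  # [16, 3, -6, 97, 38, 26, 85]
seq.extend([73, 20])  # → [16, 3, -6, 97, 38, 26, 85, 73, 20]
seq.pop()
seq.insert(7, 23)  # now [16, 3, -6, 97, 38, 26, 85, 23, 73]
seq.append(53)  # [16, 3, -6, 97, 38, 26, 85, 23, 73, 53]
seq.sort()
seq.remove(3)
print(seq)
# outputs [-6, 16, 23, 26, 38, 53, 73, 85, 97]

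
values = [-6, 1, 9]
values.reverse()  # [9, 1, -6]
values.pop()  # -6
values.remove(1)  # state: [9]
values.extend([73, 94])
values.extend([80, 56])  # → [9, 73, 94, 80, 56]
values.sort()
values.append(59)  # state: [9, 56, 73, 80, 94, 59]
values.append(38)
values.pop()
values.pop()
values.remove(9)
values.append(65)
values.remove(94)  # [56, 73, 80, 65]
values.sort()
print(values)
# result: [56, 65, 73, 80]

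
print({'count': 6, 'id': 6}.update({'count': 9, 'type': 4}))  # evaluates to None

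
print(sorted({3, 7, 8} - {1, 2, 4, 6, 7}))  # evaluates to [3, 8]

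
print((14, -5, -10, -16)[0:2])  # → (14, -5)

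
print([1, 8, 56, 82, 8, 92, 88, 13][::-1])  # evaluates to [13, 88, 92, 8, 82, 56, 8, 1]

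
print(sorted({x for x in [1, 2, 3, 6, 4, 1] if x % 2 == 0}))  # [2, 4, 6]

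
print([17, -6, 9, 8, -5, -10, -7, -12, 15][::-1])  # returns [15, -12, -7, -10, -5, 8, 9, -6, 17]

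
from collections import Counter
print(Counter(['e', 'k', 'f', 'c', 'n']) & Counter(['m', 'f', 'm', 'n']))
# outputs Counter({'f': 1, 'n': 1})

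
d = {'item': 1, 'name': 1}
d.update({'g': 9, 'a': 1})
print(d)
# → {'item': 1, 'name': 1, 'g': 9, 'a': 1}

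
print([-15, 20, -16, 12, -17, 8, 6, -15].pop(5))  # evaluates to 8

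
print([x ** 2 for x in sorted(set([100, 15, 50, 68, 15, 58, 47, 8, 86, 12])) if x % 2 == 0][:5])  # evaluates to [64, 144, 2500, 3364, 4624]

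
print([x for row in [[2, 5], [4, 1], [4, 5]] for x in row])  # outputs [2, 5, 4, 1, 4, 5]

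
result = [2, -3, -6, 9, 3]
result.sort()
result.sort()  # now [-6, -3, 2, 3, 9]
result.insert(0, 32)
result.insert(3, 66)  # [32, -6, -3, 66, 2, 3, 9]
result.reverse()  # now [9, 3, 2, 66, -3, -6, 32]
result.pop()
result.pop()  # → -6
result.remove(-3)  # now [9, 3, 2, 66]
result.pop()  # 66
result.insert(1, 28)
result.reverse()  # [2, 3, 28, 9]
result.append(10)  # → [2, 3, 28, 9, 10]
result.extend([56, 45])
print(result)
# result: [2, 3, 28, 9, 10, 56, 45]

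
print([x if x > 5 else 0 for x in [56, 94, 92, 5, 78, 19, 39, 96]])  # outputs [56, 94, 92, 0, 78, 19, 39, 96]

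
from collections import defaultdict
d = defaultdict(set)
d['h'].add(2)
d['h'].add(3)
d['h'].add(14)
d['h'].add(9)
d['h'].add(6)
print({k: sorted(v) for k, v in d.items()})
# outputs {'h': [2, 3, 6, 9, 14]}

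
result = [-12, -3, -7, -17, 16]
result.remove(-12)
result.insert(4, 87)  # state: [-3, -7, -17, 16, 87]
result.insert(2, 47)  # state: [-3, -7, 47, -17, 16, 87]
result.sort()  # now [-17, -7, -3, 16, 47, 87]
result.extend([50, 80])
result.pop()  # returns 80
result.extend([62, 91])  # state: [-17, -7, -3, 16, 47, 87, 50, 62, 91]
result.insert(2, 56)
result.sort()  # [-17, -7, -3, 16, 47, 50, 56, 62, 87, 91]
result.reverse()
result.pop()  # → -17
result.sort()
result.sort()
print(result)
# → [-7, -3, 16, 47, 50, 56, 62, 87, 91]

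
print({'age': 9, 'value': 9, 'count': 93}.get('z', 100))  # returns 100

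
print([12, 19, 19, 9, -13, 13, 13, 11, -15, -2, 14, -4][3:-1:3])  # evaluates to [9, 13, -2]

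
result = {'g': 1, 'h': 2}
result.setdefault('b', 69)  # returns 69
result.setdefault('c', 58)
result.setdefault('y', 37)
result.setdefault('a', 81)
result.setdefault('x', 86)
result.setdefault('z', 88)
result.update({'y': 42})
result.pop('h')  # 2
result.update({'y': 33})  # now {'g': 1, 'b': 69, 'c': 58, 'y': 33, 'a': 81, 'x': 86, 'z': 88}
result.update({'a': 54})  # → {'g': 1, 'b': 69, 'c': 58, 'y': 33, 'a': 54, 'x': 86, 'z': 88}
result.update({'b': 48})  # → {'g': 1, 'b': 48, 'c': 58, 'y': 33, 'a': 54, 'x': 86, 'z': 88}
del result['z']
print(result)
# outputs {'g': 1, 'b': 48, 'c': 58, 'y': 33, 'a': 54, 'x': 86}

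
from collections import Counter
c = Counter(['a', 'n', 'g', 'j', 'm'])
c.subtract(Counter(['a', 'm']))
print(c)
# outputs Counter({'n': 1, 'g': 1, 'j': 1, 'a': 0, 'm': 0})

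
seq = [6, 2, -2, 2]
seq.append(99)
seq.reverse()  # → [99, 2, -2, 2, 6]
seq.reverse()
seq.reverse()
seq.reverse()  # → [6, 2, -2, 2, 99]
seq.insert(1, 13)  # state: [6, 13, 2, -2, 2, 99]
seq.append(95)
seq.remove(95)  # [6, 13, 2, -2, 2, 99]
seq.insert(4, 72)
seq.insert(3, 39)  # [6, 13, 2, 39, -2, 72, 2, 99]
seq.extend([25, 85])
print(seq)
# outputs [6, 13, 2, 39, -2, 72, 2, 99, 25, 85]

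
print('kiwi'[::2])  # kw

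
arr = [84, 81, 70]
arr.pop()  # 70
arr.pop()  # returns 81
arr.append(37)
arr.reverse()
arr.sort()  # [37, 84]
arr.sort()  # [37, 84]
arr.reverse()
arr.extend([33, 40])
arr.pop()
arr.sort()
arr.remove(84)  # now [33, 37]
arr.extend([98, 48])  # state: [33, 37, 98, 48]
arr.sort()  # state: [33, 37, 48, 98]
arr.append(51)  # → [33, 37, 48, 98, 51]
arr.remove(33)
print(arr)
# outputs [37, 48, 98, 51]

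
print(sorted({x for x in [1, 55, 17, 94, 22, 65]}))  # [1, 17, 22, 55, 65, 94]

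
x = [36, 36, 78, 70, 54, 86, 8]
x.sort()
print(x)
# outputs [8, 36, 36, 54, 70, 78, 86]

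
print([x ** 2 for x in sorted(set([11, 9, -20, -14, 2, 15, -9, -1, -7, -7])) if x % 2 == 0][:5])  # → [400, 196, 4]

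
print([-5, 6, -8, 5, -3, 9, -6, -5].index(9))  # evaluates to 5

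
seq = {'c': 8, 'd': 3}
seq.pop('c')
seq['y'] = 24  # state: {'d': 3, 'y': 24}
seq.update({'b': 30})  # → {'d': 3, 'y': 24, 'b': 30}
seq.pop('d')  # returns 3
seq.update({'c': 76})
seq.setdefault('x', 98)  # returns 98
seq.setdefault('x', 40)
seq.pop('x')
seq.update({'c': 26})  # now {'y': 24, 'b': 30, 'c': 26}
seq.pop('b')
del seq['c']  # {'y': 24}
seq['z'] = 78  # {'y': 24, 'z': 78}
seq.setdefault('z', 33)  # 78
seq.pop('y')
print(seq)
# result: {'z': 78}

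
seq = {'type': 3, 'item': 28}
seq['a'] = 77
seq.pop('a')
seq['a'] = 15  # {'type': 3, 'item': 28, 'a': 15}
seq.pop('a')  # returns 15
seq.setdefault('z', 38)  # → 38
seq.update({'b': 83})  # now {'type': 3, 'item': 28, 'z': 38, 'b': 83}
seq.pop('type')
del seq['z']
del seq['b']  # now {'item': 28}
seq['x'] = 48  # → {'item': 28, 'x': 48}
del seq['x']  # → {'item': 28}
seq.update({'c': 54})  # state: {'item': 28, 'c': 54}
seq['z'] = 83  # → {'item': 28, 'c': 54, 'z': 83}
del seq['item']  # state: {'c': 54, 'z': 83}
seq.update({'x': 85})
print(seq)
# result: {'c': 54, 'z': 83, 'x': 85}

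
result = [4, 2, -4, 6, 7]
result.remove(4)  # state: [2, -4, 6, 7]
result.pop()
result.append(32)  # [2, -4, 6, 32]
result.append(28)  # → [2, -4, 6, 32, 28]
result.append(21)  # [2, -4, 6, 32, 28, 21]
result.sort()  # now [-4, 2, 6, 21, 28, 32]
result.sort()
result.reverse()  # [32, 28, 21, 6, 2, -4]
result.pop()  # -4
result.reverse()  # [2, 6, 21, 28, 32]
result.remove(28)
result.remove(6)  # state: [2, 21, 32]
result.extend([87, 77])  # [2, 21, 32, 87, 77]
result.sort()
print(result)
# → [2, 21, 32, 77, 87]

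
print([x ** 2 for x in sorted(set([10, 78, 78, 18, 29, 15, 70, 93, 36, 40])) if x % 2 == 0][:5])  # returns [100, 324, 1296, 1600, 4900]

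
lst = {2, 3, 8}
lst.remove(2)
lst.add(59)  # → {3, 8, 59}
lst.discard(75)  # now {3, 8, 59}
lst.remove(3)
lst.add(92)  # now {8, 59, 92}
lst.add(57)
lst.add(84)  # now {8, 57, 59, 84, 92}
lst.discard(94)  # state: {8, 57, 59, 84, 92}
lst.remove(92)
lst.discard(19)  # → {8, 57, 59, 84}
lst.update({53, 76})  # {8, 53, 57, 59, 76, 84}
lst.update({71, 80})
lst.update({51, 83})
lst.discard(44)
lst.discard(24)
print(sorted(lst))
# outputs [8, 51, 53, 57, 59, 71, 76, 80, 83, 84]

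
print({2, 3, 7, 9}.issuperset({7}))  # True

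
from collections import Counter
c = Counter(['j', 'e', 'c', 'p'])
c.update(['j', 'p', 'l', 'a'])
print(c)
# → Counter({'j': 2, 'p': 2, 'e': 1, 'c': 1, 'l': 1, 'a': 1})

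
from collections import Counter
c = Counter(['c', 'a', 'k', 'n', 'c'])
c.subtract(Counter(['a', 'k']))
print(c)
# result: Counter({'c': 2, 'n': 1, 'a': 0, 'k': 0})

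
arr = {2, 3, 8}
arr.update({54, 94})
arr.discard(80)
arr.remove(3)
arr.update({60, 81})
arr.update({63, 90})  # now {2, 8, 54, 60, 63, 81, 90, 94}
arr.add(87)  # {2, 8, 54, 60, 63, 81, 87, 90, 94}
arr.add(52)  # {2, 8, 52, 54, 60, 63, 81, 87, 90, 94}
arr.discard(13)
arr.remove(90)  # {2, 8, 52, 54, 60, 63, 81, 87, 94}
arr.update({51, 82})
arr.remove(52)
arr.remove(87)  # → {2, 8, 51, 54, 60, 63, 81, 82, 94}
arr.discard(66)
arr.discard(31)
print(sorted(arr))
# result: [2, 8, 51, 54, 60, 63, 81, 82, 94]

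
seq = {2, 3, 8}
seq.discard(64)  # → {2, 3, 8}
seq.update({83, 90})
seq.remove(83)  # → {2, 3, 8, 90}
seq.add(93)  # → {2, 3, 8, 90, 93}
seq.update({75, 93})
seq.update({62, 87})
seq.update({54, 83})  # {2, 3, 8, 54, 62, 75, 83, 87, 90, 93}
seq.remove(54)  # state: {2, 3, 8, 62, 75, 83, 87, 90, 93}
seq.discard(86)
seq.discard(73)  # {2, 3, 8, 62, 75, 83, 87, 90, 93}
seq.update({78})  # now {2, 3, 8, 62, 75, 78, 83, 87, 90, 93}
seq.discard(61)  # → {2, 3, 8, 62, 75, 78, 83, 87, 90, 93}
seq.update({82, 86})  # {2, 3, 8, 62, 75, 78, 82, 83, 86, 87, 90, 93}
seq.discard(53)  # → {2, 3, 8, 62, 75, 78, 82, 83, 86, 87, 90, 93}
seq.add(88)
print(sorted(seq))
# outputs [2, 3, 8, 62, 75, 78, 82, 83, 86, 87, 88, 90, 93]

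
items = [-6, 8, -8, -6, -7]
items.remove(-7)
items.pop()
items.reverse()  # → [-8, 8, -6]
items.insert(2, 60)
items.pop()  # -6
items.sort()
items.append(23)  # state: [-8, 8, 60, 23]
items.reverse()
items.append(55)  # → [23, 60, 8, -8, 55]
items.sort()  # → [-8, 8, 23, 55, 60]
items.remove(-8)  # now [8, 23, 55, 60]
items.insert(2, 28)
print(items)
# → [8, 23, 28, 55, 60]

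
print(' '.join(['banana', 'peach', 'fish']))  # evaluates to banana peach fish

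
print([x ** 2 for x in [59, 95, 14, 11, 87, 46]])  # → [3481, 9025, 196, 121, 7569, 2116]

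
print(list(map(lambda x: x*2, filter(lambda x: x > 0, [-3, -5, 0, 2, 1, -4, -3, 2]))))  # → [4, 2, 4]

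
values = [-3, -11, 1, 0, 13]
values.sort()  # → [-11, -3, 0, 1, 13]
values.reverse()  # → [13, 1, 0, -3, -11]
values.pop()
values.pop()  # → -3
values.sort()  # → [0, 1, 13]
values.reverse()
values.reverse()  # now [0, 1, 13]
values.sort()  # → [0, 1, 13]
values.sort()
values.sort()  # [0, 1, 13]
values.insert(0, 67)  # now [67, 0, 1, 13]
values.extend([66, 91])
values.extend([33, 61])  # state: [67, 0, 1, 13, 66, 91, 33, 61]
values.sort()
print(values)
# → [0, 1, 13, 33, 61, 66, 67, 91]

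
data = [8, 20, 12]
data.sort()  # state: [8, 12, 20]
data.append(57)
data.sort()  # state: [8, 12, 20, 57]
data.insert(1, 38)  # [8, 38, 12, 20, 57]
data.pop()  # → 57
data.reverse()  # [20, 12, 38, 8]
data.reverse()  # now [8, 38, 12, 20]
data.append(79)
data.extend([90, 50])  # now [8, 38, 12, 20, 79, 90, 50]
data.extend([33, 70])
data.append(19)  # [8, 38, 12, 20, 79, 90, 50, 33, 70, 19]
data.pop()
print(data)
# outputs [8, 38, 12, 20, 79, 90, 50, 33, 70]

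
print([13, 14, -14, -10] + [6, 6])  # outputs [13, 14, -14, -10, 6, 6]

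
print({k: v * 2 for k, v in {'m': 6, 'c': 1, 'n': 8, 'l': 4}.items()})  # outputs {'m': 12, 'c': 2, 'n': 16, 'l': 8}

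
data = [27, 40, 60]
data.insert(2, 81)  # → [27, 40, 81, 60]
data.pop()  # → 60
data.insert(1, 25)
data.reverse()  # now [81, 40, 25, 27]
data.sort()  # [25, 27, 40, 81]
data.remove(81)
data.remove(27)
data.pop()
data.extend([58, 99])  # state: [25, 58, 99]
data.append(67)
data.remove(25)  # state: [58, 99, 67]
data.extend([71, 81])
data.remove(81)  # [58, 99, 67, 71]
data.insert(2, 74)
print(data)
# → [58, 99, 74, 67, 71]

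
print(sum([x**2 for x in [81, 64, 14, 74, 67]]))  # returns 20818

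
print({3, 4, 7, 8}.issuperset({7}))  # True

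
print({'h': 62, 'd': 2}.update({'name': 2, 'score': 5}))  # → None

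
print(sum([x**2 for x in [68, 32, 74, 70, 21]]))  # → 16465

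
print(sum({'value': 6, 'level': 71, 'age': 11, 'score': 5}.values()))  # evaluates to 93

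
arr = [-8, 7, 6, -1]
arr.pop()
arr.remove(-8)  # [7, 6]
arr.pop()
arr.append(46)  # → [7, 46]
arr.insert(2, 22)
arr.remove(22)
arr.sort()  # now [7, 46]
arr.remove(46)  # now [7]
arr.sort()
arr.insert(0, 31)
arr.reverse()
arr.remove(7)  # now [31]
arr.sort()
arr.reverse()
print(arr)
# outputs [31]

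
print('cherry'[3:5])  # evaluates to rr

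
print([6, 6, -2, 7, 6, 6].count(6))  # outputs 4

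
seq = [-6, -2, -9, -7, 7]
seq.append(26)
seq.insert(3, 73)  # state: [-6, -2, -9, 73, -7, 7, 26]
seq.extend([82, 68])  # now [-6, -2, -9, 73, -7, 7, 26, 82, 68]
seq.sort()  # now [-9, -7, -6, -2, 7, 26, 68, 73, 82]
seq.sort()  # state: [-9, -7, -6, -2, 7, 26, 68, 73, 82]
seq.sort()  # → [-9, -7, -6, -2, 7, 26, 68, 73, 82]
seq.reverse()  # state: [82, 73, 68, 26, 7, -2, -6, -7, -9]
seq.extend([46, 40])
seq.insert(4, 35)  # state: [82, 73, 68, 26, 35, 7, -2, -6, -7, -9, 46, 40]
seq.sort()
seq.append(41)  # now [-9, -7, -6, -2, 7, 26, 35, 40, 46, 68, 73, 82, 41]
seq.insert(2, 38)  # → [-9, -7, 38, -6, -2, 7, 26, 35, 40, 46, 68, 73, 82, 41]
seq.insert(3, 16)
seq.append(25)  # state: [-9, -7, 38, 16, -6, -2, 7, 26, 35, 40, 46, 68, 73, 82, 41, 25]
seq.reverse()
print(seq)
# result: [25, 41, 82, 73, 68, 46, 40, 35, 26, 7, -2, -6, 16, 38, -7, -9]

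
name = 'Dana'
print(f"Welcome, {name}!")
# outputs Welcome, Dana!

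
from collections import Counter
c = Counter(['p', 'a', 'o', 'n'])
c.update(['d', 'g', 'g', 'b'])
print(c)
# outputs Counter({'g': 2, 'p': 1, 'a': 1, 'o': 1, 'n': 1, 'd': 1, 'b': 1})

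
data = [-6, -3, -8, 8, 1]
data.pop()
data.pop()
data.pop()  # -8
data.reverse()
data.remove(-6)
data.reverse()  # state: [-3]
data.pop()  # -3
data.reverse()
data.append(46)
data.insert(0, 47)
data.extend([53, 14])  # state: [47, 46, 53, 14]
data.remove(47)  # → [46, 53, 14]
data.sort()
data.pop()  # 53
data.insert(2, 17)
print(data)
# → [14, 46, 17]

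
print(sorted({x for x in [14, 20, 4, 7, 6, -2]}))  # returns [-2, 4, 6, 7, 14, 20]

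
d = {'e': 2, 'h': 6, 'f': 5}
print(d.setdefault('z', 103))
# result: 103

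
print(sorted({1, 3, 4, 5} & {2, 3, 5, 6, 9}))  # [3, 5]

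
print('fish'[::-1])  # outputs hsif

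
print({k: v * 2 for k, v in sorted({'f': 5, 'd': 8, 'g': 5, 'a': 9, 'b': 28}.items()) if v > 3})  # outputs {'a': 18, 'b': 56, 'd': 16, 'f': 10, 'g': 10}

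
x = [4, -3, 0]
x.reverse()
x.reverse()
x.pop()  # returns 0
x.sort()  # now [-3, 4]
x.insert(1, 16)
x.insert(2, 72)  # [-3, 16, 72, 4]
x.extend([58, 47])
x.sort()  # [-3, 4, 16, 47, 58, 72]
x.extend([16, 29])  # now [-3, 4, 16, 47, 58, 72, 16, 29]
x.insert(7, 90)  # [-3, 4, 16, 47, 58, 72, 16, 90, 29]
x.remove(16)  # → [-3, 4, 47, 58, 72, 16, 90, 29]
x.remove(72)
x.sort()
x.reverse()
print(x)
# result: [90, 58, 47, 29, 16, 4, -3]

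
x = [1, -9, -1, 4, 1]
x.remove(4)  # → [1, -9, -1, 1]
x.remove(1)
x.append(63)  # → [-9, -1, 1, 63]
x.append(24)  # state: [-9, -1, 1, 63, 24]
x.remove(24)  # [-9, -1, 1, 63]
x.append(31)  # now [-9, -1, 1, 63, 31]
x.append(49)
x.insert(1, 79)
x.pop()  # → 49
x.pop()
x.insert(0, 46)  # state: [46, -9, 79, -1, 1, 63]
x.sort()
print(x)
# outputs [-9, -1, 1, 46, 63, 79]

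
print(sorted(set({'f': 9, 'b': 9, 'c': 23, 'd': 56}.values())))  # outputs [9, 23, 56]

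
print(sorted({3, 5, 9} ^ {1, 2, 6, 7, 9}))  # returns [1, 2, 3, 5, 6, 7]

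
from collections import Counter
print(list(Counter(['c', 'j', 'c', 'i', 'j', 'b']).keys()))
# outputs ['c', 'j', 'i', 'b']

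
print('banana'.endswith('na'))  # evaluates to True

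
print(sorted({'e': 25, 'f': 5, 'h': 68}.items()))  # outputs [('e', 25), ('f', 5), ('h', 68)]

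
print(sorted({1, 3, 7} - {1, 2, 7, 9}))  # [3]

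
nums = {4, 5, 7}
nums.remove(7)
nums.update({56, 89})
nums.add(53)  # {4, 5, 53, 56, 89}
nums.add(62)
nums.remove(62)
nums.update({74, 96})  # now {4, 5, 53, 56, 74, 89, 96}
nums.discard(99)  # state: {4, 5, 53, 56, 74, 89, 96}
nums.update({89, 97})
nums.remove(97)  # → {4, 5, 53, 56, 74, 89, 96}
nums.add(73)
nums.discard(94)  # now {4, 5, 53, 56, 73, 74, 89, 96}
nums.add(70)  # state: {4, 5, 53, 56, 70, 73, 74, 89, 96}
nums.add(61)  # {4, 5, 53, 56, 61, 70, 73, 74, 89, 96}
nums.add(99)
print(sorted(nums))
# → [4, 5, 53, 56, 61, 70, 73, 74, 89, 96, 99]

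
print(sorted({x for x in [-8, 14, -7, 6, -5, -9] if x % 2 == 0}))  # [-8, 6, 14]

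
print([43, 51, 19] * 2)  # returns [43, 51, 19, 43, 51, 19]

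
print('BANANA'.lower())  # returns banana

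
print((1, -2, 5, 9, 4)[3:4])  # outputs (9,)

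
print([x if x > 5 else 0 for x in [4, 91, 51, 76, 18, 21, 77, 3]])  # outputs [0, 91, 51, 76, 18, 21, 77, 0]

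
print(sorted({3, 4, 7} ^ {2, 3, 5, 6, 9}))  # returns [2, 4, 5, 6, 7, 9]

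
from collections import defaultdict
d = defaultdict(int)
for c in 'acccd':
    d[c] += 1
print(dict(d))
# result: {'a': 1, 'c': 3, 'd': 1}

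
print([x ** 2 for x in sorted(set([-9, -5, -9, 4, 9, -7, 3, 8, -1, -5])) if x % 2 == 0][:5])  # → [16, 64]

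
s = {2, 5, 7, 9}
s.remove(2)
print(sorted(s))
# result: [5, 7, 9]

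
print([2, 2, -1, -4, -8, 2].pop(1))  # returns 2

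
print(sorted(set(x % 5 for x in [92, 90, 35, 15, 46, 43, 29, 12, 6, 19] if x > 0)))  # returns [0, 1, 2, 3, 4]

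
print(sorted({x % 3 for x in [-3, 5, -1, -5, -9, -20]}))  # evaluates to [0, 1, 2]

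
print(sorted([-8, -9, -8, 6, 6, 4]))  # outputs [-9, -8, -8, 4, 6, 6]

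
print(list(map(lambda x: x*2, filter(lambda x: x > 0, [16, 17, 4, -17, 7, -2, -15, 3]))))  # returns [32, 34, 8, 14, 6]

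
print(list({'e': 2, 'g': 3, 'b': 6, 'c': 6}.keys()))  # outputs ['e', 'g', 'b', 'c']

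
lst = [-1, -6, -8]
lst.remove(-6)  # [-1, -8]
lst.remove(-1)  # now [-8]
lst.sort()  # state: [-8]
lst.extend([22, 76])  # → [-8, 22, 76]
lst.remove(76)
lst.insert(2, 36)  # [-8, 22, 36]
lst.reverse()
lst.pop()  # -8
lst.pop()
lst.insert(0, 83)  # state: [83, 36]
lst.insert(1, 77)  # [83, 77, 36]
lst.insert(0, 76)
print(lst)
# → [76, 83, 77, 36]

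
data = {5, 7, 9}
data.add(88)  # {5, 7, 9, 88}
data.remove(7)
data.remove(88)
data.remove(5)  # {9}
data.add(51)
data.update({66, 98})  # {9, 51, 66, 98}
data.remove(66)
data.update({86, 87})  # {9, 51, 86, 87, 98}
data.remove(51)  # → {9, 86, 87, 98}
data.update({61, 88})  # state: {9, 61, 86, 87, 88, 98}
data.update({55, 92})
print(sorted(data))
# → [9, 55, 61, 86, 87, 88, 92, 98]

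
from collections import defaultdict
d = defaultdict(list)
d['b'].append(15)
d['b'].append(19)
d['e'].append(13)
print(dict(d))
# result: {'b': [15, 19], 'e': [13]}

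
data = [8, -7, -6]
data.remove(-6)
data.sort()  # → [-7, 8]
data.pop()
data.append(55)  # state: [-7, 55]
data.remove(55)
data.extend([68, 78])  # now [-7, 68, 78]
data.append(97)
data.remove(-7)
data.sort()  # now [68, 78, 97]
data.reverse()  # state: [97, 78, 68]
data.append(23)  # [97, 78, 68, 23]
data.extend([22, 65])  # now [97, 78, 68, 23, 22, 65]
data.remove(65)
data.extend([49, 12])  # [97, 78, 68, 23, 22, 49, 12]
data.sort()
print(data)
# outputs [12, 22, 23, 49, 68, 78, 97]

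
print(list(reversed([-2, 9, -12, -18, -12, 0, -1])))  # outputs [-1, 0, -12, -18, -12, 9, -2]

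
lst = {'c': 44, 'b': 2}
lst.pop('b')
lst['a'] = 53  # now {'c': 44, 'a': 53}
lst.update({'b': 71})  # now {'c': 44, 'a': 53, 'b': 71}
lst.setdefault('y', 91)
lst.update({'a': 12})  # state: {'c': 44, 'a': 12, 'b': 71, 'y': 91}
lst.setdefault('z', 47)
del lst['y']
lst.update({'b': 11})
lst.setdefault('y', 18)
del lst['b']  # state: {'c': 44, 'a': 12, 'z': 47, 'y': 18}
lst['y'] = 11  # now {'c': 44, 'a': 12, 'z': 47, 'y': 11}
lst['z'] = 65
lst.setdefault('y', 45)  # 11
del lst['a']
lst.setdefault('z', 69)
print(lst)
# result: {'c': 44, 'z': 65, 'y': 11}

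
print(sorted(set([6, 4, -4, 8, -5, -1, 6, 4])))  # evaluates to [-5, -4, -1, 4, 6, 8]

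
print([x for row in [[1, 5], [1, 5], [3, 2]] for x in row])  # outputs [1, 5, 1, 5, 3, 2]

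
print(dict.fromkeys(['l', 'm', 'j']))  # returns {'l': None, 'm': None, 'j': None}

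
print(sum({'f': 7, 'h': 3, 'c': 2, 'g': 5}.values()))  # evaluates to 17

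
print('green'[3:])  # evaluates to en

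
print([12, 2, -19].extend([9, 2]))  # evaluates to None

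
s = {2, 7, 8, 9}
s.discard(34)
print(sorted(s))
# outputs [2, 7, 8, 9]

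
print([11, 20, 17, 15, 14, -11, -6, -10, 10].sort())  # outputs None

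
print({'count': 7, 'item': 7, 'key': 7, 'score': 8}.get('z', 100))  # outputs 100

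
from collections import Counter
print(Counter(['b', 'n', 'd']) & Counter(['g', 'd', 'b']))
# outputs Counter({'b': 1, 'd': 1})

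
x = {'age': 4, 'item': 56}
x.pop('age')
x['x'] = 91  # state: {'item': 56, 'x': 91}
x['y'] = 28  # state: {'item': 56, 'x': 91, 'y': 28}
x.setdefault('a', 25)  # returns 25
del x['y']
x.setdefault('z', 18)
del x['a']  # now {'item': 56, 'x': 91, 'z': 18}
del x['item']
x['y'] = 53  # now {'x': 91, 'z': 18, 'y': 53}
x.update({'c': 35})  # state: {'x': 91, 'z': 18, 'y': 53, 'c': 35}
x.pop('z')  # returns 18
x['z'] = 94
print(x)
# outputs {'x': 91, 'y': 53, 'c': 35, 'z': 94}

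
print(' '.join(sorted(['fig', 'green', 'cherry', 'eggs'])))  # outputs cherry eggs fig green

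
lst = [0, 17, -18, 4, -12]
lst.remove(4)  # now [0, 17, -18, -12]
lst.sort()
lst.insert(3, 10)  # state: [-18, -12, 0, 10, 17]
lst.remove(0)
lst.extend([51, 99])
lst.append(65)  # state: [-18, -12, 10, 17, 51, 99, 65]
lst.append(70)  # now [-18, -12, 10, 17, 51, 99, 65, 70]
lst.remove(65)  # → [-18, -12, 10, 17, 51, 99, 70]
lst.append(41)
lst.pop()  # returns 41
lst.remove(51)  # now [-18, -12, 10, 17, 99, 70]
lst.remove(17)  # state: [-18, -12, 10, 99, 70]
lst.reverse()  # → [70, 99, 10, -12, -18]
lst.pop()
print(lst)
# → [70, 99, 10, -12]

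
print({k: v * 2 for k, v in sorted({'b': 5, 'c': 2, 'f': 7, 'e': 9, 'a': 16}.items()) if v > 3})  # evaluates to {'a': 32, 'b': 10, 'e': 18, 'f': 14}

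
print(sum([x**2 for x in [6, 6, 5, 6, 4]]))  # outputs 149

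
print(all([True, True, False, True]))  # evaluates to False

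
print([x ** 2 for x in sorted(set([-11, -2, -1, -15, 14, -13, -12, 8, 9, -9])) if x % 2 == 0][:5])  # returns [144, 4, 64, 196]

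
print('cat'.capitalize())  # Cat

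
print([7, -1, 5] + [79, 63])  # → [7, -1, 5, 79, 63]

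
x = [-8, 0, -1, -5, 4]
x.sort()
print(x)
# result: [-8, -5, -1, 0, 4]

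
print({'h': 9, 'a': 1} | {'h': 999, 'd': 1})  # {'h': 999, 'a': 1, 'd': 1}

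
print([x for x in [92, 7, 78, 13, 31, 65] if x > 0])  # [92, 7, 78, 13, 31, 65]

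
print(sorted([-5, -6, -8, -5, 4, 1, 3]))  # [-8, -6, -5, -5, 1, 3, 4]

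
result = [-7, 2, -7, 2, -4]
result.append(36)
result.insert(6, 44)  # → [-7, 2, -7, 2, -4, 36, 44]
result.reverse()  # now [44, 36, -4, 2, -7, 2, -7]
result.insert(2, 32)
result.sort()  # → [-7, -7, -4, 2, 2, 32, 36, 44]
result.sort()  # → [-7, -7, -4, 2, 2, 32, 36, 44]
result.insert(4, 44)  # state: [-7, -7, -4, 2, 44, 2, 32, 36, 44]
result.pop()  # 44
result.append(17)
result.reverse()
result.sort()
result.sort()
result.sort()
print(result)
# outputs [-7, -7, -4, 2, 2, 17, 32, 36, 44]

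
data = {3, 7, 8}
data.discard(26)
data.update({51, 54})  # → {3, 7, 8, 51, 54}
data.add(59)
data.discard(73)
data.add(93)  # {3, 7, 8, 51, 54, 59, 93}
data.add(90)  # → {3, 7, 8, 51, 54, 59, 90, 93}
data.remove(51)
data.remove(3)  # {7, 8, 54, 59, 90, 93}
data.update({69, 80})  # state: {7, 8, 54, 59, 69, 80, 90, 93}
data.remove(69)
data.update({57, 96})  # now {7, 8, 54, 57, 59, 80, 90, 93, 96}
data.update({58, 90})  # {7, 8, 54, 57, 58, 59, 80, 90, 93, 96}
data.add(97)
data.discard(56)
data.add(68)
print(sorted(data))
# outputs [7, 8, 54, 57, 58, 59, 68, 80, 90, 93, 96, 97]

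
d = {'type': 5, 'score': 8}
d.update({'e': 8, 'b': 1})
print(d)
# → {'type': 5, 'score': 8, 'e': 8, 'b': 1}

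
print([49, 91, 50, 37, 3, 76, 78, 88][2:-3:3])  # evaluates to [50]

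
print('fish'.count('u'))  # 0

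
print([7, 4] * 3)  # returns [7, 4, 7, 4, 7, 4]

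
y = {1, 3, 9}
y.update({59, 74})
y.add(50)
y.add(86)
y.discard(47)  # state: {1, 3, 9, 50, 59, 74, 86}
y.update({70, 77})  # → {1, 3, 9, 50, 59, 70, 74, 77, 86}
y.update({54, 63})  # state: {1, 3, 9, 50, 54, 59, 63, 70, 74, 77, 86}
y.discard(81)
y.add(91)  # {1, 3, 9, 50, 54, 59, 63, 70, 74, 77, 86, 91}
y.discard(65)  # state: {1, 3, 9, 50, 54, 59, 63, 70, 74, 77, 86, 91}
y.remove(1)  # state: {3, 9, 50, 54, 59, 63, 70, 74, 77, 86, 91}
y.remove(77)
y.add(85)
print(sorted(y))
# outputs [3, 9, 50, 54, 59, 63, 70, 74, 85, 86, 91]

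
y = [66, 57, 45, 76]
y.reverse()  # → [76, 45, 57, 66]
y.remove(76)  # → [45, 57, 66]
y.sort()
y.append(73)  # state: [45, 57, 66, 73]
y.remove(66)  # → [45, 57, 73]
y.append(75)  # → [45, 57, 73, 75]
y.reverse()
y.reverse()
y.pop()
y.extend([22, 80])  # [45, 57, 73, 22, 80]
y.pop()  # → 80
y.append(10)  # [45, 57, 73, 22, 10]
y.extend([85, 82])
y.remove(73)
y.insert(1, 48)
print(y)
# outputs [45, 48, 57, 22, 10, 85, 82]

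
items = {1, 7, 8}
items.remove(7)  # {1, 8}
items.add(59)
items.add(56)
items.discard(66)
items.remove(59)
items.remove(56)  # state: {1, 8}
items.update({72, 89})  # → {1, 8, 72, 89}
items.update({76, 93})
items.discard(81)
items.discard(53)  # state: {1, 8, 72, 76, 89, 93}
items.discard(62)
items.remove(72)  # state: {1, 8, 76, 89, 93}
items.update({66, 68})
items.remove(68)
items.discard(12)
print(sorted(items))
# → [1, 8, 66, 76, 89, 93]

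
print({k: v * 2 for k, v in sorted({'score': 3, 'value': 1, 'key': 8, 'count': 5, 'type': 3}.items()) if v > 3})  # {'count': 10, 'key': 16}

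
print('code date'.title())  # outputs Code Date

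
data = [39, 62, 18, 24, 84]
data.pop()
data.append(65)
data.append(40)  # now [39, 62, 18, 24, 65, 40]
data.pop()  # 40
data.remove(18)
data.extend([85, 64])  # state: [39, 62, 24, 65, 85, 64]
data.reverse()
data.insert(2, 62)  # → [64, 85, 62, 65, 24, 62, 39]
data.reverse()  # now [39, 62, 24, 65, 62, 85, 64]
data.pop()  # 64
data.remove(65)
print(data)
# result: [39, 62, 24, 62, 85]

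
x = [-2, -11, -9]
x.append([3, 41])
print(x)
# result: [-2, -11, -9, [3, 41]]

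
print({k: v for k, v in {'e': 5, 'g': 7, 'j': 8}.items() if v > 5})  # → {'g': 7, 'j': 8}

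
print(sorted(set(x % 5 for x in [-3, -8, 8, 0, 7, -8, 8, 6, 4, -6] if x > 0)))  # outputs [1, 2, 3, 4]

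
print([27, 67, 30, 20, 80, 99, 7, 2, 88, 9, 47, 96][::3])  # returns [27, 20, 7, 9]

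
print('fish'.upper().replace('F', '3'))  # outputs 3ISH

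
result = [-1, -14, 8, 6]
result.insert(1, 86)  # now [-1, 86, -14, 8, 6]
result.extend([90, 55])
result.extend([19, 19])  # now [-1, 86, -14, 8, 6, 90, 55, 19, 19]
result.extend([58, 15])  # [-1, 86, -14, 8, 6, 90, 55, 19, 19, 58, 15]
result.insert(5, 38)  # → [-1, 86, -14, 8, 6, 38, 90, 55, 19, 19, 58, 15]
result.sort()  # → [-14, -1, 6, 8, 15, 19, 19, 38, 55, 58, 86, 90]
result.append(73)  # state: [-14, -1, 6, 8, 15, 19, 19, 38, 55, 58, 86, 90, 73]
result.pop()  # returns 73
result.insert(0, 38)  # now [38, -14, -1, 6, 8, 15, 19, 19, 38, 55, 58, 86, 90]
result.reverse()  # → [90, 86, 58, 55, 38, 19, 19, 15, 8, 6, -1, -14, 38]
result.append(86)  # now [90, 86, 58, 55, 38, 19, 19, 15, 8, 6, -1, -14, 38, 86]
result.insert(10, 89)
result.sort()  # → [-14, -1, 6, 8, 15, 19, 19, 38, 38, 55, 58, 86, 86, 89, 90]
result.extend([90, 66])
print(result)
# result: [-14, -1, 6, 8, 15, 19, 19, 38, 38, 55, 58, 86, 86, 89, 90, 90, 66]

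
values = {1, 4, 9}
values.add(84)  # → {1, 4, 9, 84}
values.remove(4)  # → {1, 9, 84}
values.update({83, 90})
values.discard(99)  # {1, 9, 83, 84, 90}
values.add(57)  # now {1, 9, 57, 83, 84, 90}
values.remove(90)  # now {1, 9, 57, 83, 84}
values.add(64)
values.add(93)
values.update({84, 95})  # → {1, 9, 57, 64, 83, 84, 93, 95}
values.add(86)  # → {1, 9, 57, 64, 83, 84, 86, 93, 95}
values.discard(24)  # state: {1, 9, 57, 64, 83, 84, 86, 93, 95}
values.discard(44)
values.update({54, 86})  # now {1, 9, 54, 57, 64, 83, 84, 86, 93, 95}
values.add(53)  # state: {1, 9, 53, 54, 57, 64, 83, 84, 86, 93, 95}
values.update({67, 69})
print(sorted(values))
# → [1, 9, 53, 54, 57, 64, 67, 69, 83, 84, 86, 93, 95]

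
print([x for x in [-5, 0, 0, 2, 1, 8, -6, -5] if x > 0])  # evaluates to [2, 1, 8]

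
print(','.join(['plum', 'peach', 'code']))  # plum,peach,code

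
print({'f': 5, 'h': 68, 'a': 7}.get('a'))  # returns 7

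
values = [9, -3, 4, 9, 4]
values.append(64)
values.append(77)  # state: [9, -3, 4, 9, 4, 64, 77]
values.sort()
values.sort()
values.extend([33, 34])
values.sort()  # [-3, 4, 4, 9, 9, 33, 34, 64, 77]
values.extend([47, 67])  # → [-3, 4, 4, 9, 9, 33, 34, 64, 77, 47, 67]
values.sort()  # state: [-3, 4, 4, 9, 9, 33, 34, 47, 64, 67, 77]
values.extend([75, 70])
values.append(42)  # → [-3, 4, 4, 9, 9, 33, 34, 47, 64, 67, 77, 75, 70, 42]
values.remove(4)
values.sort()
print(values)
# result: [-3, 4, 9, 9, 33, 34, 42, 47, 64, 67, 70, 75, 77]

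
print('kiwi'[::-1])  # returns iwik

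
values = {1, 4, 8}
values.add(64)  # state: {1, 4, 8, 64}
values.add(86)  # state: {1, 4, 8, 64, 86}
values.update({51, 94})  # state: {1, 4, 8, 51, 64, 86, 94}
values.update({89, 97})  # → {1, 4, 8, 51, 64, 86, 89, 94, 97}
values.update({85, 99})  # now {1, 4, 8, 51, 64, 85, 86, 89, 94, 97, 99}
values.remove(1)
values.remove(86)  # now {4, 8, 51, 64, 85, 89, 94, 97, 99}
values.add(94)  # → {4, 8, 51, 64, 85, 89, 94, 97, 99}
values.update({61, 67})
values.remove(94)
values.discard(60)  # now {4, 8, 51, 61, 64, 67, 85, 89, 97, 99}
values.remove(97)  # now {4, 8, 51, 61, 64, 67, 85, 89, 99}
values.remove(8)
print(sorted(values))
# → [4, 51, 61, 64, 67, 85, 89, 99]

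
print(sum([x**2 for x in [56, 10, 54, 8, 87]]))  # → 13785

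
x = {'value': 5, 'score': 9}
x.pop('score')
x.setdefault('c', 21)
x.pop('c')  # 21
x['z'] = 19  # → {'value': 5, 'z': 19}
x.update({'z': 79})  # {'value': 5, 'z': 79}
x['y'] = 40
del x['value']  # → {'z': 79, 'y': 40}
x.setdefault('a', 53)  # 53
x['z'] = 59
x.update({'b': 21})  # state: {'z': 59, 'y': 40, 'a': 53, 'b': 21}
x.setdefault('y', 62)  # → 40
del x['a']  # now {'z': 59, 'y': 40, 'b': 21}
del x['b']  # {'z': 59, 'y': 40}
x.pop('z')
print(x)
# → {'y': 40}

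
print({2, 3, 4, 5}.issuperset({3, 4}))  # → True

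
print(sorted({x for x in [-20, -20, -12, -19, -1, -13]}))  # [-20, -19, -13, -12, -1]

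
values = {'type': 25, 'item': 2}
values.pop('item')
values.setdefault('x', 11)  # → 11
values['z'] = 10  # {'type': 25, 'x': 11, 'z': 10}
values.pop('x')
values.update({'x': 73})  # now {'type': 25, 'z': 10, 'x': 73}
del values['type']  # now {'z': 10, 'x': 73}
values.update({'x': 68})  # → {'z': 10, 'x': 68}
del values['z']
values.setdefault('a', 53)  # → 53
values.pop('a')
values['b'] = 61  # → {'x': 68, 'b': 61}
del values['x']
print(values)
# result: {'b': 61}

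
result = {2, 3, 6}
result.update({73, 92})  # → {2, 3, 6, 73, 92}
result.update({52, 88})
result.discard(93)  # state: {2, 3, 6, 52, 73, 88, 92}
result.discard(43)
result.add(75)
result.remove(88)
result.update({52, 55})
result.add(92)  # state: {2, 3, 6, 52, 55, 73, 75, 92}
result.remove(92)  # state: {2, 3, 6, 52, 55, 73, 75}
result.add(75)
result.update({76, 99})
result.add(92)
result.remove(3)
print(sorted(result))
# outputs [2, 6, 52, 55, 73, 75, 76, 92, 99]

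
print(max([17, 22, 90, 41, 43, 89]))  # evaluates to 90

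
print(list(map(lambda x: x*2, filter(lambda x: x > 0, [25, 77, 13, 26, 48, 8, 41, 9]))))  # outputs [50, 154, 26, 52, 96, 16, 82, 18]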